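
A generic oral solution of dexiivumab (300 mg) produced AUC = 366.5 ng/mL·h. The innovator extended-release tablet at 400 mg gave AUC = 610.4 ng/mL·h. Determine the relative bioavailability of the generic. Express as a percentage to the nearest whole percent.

F_rel = 80%

F_rel = (AUC_test/D_test) / (AUC_ref/D_ref)
      = (366.5/300) / (610.4/400)
      = 1.22167 / 1.526 = 0.8006 = 80.06%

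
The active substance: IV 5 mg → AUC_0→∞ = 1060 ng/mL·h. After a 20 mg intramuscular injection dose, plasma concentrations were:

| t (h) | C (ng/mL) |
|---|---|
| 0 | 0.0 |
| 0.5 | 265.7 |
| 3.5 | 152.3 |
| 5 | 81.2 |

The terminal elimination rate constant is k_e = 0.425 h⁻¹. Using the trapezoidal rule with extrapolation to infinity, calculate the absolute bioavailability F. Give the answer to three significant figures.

Trapezoidal AUC_0→5 (intramuscular injection):
  [0→0.5]: (0.0+265.7)/2 × 0.5 = 66.425
  [0.5→3.5]: (265.7+152.3)/2 × 3 = 627.0
  [3.5→5]: (152.3+81.2)/2 × 1.5 = 175.125
  Sum = 868.55 ng/mL·h
Tail: C_last/k_e = 81.2/0.425 = 191.059
AUC_0→∞ (intramuscular injection) = 868.55 + 191.059 = 1059.609 ng/mL·h
F = (AUC_ev/D_ev)/(AUC_iv/D_iv) = (1059.609/20)/(1060/5) = 52.98045/212 = 0.2499

F = 0.250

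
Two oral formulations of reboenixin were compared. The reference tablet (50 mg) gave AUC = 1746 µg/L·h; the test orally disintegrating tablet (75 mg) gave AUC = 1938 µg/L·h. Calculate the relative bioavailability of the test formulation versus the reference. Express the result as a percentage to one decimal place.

F_rel = (AUC_test/D_test) / (AUC_ref/D_ref)
      = (1938/75) / (1746/50)
      = 25.84 / 34.92 = 0.7400 = 74.00%

F_rel = 74.0%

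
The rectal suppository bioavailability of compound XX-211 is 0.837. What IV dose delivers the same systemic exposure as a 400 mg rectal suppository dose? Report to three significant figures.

D_iv = 335 mg

Systemic exposure from an extravascular dose = F × D_ev, so the equivalent IV dose is F × D_ev.
D_iv = F × D_ev = 0.837 × 400 = 334.8 mg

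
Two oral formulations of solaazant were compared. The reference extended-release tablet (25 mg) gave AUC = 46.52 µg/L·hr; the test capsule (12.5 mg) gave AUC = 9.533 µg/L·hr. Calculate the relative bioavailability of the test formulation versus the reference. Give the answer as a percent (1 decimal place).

F_rel = (AUC_test/D_test) / (AUC_ref/D_ref)
      = (9.533/12.5) / (46.52/25)
      = 0.76264 / 1.8608 = 0.4098 = 40.98%

F_rel = 41.0%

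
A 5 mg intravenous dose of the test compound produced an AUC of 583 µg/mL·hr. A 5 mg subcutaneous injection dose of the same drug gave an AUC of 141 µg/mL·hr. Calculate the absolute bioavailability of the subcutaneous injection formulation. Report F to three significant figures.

F = (AUC_ev / D_ev) / (AUC_iv / D_iv)
  = (141/5) / (583/5)
  = 28.2 / 116.6 = 0.2419

F = 0.242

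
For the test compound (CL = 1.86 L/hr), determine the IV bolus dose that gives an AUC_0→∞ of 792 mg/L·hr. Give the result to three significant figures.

Dose = 1470 mg

Dose_iv = CL × AUC_0→∞
     = 1.86 × 792 = 1473.12 mg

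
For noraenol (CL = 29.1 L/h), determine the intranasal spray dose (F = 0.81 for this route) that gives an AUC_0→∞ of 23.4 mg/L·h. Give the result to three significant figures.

Dose = CL × AUC_0→∞ / F
     = 29.1 × 23.4 / 0.81 = 840.667 mg

Dose = 841 mg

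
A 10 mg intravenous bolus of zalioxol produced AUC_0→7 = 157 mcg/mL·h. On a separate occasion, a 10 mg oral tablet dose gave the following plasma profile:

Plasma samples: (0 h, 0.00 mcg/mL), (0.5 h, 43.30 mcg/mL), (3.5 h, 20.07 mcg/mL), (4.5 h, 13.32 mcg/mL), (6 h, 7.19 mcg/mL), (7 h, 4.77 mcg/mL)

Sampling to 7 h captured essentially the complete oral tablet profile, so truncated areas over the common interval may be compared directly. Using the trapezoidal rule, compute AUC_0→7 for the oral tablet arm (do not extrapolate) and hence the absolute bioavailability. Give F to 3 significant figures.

F = 0.917

Trapezoidal AUC_0→7 (oral tablet):
  [0→0.5]: (0.00+43.30)/2 × 0.5 = 10.825
  [0.5→3.5]: (43.30+20.07)/2 × 3 = 95.055
  [3.5→4.5]: (20.07+13.32)/2 × 1 = 16.695
  [4.5→6]: (13.32+7.19)/2 × 1.5 = 15.3825
  [6→7]: (7.19+4.77)/2 × 1 = 5.98
  Sum = 143.9375 mcg/mL·h
F = (AUC_ev/D_ev)/(AUC_iv/D_iv) = (143.9375/10)/(157/10) = 14.39375/15.7 = 0.9168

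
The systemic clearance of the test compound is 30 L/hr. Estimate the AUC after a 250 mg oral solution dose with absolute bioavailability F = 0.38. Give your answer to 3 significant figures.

AUC = 3.17 mg/L·hr

AUC_0→∞ = F × Dose / CL
        = 0.38 × 250 / 30 = 3.16667 mg/L·hr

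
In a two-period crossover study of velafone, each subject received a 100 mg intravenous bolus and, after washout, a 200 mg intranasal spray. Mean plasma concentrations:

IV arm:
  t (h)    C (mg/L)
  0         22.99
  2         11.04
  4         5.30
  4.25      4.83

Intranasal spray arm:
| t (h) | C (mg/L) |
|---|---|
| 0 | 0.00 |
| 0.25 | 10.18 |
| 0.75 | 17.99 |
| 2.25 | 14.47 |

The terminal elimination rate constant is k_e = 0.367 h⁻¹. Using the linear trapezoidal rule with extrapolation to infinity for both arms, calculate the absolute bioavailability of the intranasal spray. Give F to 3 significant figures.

Trapezoidal AUC_0→4.25 (IV):
  [0→2]: (22.99+11.04)/2 × 2 = 34.03
  [2→4]: (11.04+5.30)/2 × 2 = 16.34
  [4→4.25]: (5.30+4.83)/2 × 0.25 = 1.26625
  Sum = 51.63625 mg/L·h
IV tail: 4.83/0.367 = 13.161; AUC_iv,0→∞ = 51.63625 + 13.161 = 64.79725 mg/L·h
Trapezoidal AUC_0→2.25 (intranasal spray):
  [0→0.25]: (0.00+10.18)/2 × 0.25 = 1.2725
  [0.25→0.75]: (10.18+17.99)/2 × 0.5 = 7.0425
  [0.75→2.25]: (17.99+14.47)/2 × 1.5 = 24.345
  Sum = 32.66 mg/L·h
intranasal spray tail: 14.47/0.367 = 39.428; AUC_ev,0→∞ = 32.66 + 39.428 = 72.088 mg/L·h
F = (AUC_ev/D_ev)/(AUC_iv/D_iv) = (72.088/200)/(64.79725/100) = 0.36044/0.6479725 = 0.5563

F = 0.556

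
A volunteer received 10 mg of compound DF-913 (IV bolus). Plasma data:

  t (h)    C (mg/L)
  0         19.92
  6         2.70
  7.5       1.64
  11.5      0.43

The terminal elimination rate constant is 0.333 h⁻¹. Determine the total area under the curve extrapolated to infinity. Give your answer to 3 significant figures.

Trapezoidal AUC_0→11.5:
  [0→6]: (19.92+2.70)/2 × 6 = 67.86
  [6→7.5]: (2.70+1.64)/2 × 1.5 = 3.255
  [7.5→11.5]: (1.64+0.43)/2 × 4 = 4.14
  Sum = 75.255 mg/L·h
Extrapolated tail: C_last / k_e = 0.43 / 0.333 = 1.291
AUC_0→∞ = 75.255 + 1.291 = 76.546 mg/L·h

AUC = 76.5 mg/L·h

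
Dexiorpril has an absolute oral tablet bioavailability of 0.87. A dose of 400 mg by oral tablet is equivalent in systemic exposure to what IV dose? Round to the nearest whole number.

D_iv = 348 mg

Systemic exposure from an extravascular dose = F × D_ev, so the equivalent IV dose is F × D_ev.
D_iv = F × D_ev = 0.87 × 400 = 348 mg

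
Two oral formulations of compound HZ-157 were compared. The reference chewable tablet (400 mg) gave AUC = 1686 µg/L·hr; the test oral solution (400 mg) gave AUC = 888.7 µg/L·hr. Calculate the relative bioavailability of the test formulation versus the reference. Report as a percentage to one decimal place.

F_rel = 52.7%

F_rel = (AUC_test/D_test) / (AUC_ref/D_ref)
      = (888.7/400) / (1686/400)
      = 2.22175 / 4.215 = 0.5271 = 52.71%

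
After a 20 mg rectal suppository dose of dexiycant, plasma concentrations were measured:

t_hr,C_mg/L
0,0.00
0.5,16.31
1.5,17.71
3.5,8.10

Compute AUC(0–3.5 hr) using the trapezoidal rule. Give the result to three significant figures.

Trapezoidal AUC_0→3.5:
  [0→0.5]: (0.00+16.31)/2 × 0.5 = 4.0775
  [0.5→1.5]: (16.31+17.71)/2 × 1 = 17.01
  [1.5→3.5]: (17.71+8.10)/2 × 2 = 25.81
  Sum = 46.8975 mg/L·hr

AUC = 46.9 mg/L·hr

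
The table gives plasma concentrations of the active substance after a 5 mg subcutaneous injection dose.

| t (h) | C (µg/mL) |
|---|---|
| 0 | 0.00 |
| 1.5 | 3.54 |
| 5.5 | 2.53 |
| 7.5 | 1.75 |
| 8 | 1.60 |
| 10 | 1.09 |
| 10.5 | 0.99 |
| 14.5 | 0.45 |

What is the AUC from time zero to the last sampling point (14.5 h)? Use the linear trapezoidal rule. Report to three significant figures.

Trapezoidal AUC_0→14.5:
  [0→1.5]: (0.00+3.54)/2 × 1.5 = 2.655
  [1.5→5.5]: (3.54+2.53)/2 × 4 = 12.14
  [5.5→7.5]: (2.53+1.75)/2 × 2 = 4.28
  [7.5→8]: (1.75+1.60)/2 × 0.5 = 0.8375
  [8→10]: (1.60+1.09)/2 × 2 = 2.69
  [10→10.5]: (1.09+0.99)/2 × 0.5 = 0.52
  [10.5→14.5]: (0.99+0.45)/2 × 4 = 2.88
  Sum = 26.0025 µg/mL·h

AUC = 26.0 µg/mL·h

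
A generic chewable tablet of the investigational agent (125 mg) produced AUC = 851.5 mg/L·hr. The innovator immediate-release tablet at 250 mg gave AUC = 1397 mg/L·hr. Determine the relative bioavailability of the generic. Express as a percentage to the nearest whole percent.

F_rel = (AUC_test/D_test) / (AUC_ref/D_ref)
      = (851.5/125) / (1397/250)
      = 6.812 / 5.588 = 1.2190 = 121.90%

F_rel = 122%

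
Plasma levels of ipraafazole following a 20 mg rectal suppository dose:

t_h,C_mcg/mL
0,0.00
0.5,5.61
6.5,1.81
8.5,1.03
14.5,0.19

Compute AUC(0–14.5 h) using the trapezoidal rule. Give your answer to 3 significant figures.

Trapezoidal AUC_0→14.5:
  [0→0.5]: (0.00+5.61)/2 × 0.5 = 1.4025
  [0.5→6.5]: (5.61+1.81)/2 × 6 = 22.26
  [6.5→8.5]: (1.81+1.03)/2 × 2 = 2.84
  [8.5→14.5]: (1.03+0.19)/2 × 6 = 3.66
  Sum = 30.1625 mcg/mL·h

AUC = 30.2 mcg/mL·h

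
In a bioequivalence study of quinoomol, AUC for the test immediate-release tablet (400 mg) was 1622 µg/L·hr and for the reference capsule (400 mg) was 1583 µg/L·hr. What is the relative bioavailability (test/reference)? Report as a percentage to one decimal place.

F_rel = (AUC_test/D_test) / (AUC_ref/D_ref)
      = (1622/400) / (1583/400)
      = 4.055 / 3.9575 = 1.0246 = 102.46%

F_rel = 102.5%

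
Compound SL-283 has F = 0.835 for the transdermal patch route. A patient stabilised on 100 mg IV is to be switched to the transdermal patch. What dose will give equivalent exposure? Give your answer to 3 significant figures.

For equal systemic exposure: F × D_ev = D_iv
D_ev = D_iv / F = 100 / 0.835 = 119.76 mg

D_transdermal = 120 mg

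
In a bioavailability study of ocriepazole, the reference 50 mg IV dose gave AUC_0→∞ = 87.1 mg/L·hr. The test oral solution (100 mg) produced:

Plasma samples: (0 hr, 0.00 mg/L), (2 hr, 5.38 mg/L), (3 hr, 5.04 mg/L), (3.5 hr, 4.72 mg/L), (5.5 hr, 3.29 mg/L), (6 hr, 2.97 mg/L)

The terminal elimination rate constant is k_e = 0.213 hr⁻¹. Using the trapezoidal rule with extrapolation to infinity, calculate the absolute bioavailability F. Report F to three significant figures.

Trapezoidal AUC_0→6 (oral solution):
  [0→2]: (0.00+5.38)/2 × 2 = 5.38
  [2→3]: (5.38+5.04)/2 × 1 = 5.21
  [3→3.5]: (5.04+4.72)/2 × 0.5 = 2.44
  [3.5→5.5]: (4.72+3.29)/2 × 2 = 8.01
  [5.5→6]: (3.29+2.97)/2 × 0.5 = 1.565
  Sum = 22.605 mg/L·hr
Tail: C_last/k_e = 2.97/0.213 = 13.944
AUC_0→∞ (oral solution) = 22.605 + 13.944 = 36.549 mg/L·hr
F = (AUC_ev/D_ev)/(AUC_iv/D_iv) = (36.549/100)/(87.1/50) = 0.36549/1.742 = 0.2098

F = 0.210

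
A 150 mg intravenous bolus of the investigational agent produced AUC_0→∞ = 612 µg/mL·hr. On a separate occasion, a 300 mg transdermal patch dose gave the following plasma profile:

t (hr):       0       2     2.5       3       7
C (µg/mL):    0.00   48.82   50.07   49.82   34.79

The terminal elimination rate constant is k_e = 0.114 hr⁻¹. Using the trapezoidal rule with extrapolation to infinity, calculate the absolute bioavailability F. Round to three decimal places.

F = 0.468

Trapezoidal AUC_0→7 (transdermal patch):
  [0→2]: (0.00+48.82)/2 × 2 = 48.82
  [2→2.5]: (48.82+50.07)/2 × 0.5 = 24.7225
  [2.5→3]: (50.07+49.82)/2 × 0.5 = 24.9725
  [3→7]: (49.82+34.79)/2 × 4 = 169.22
  Sum = 267.735 µg/mL·hr
Tail: C_last/k_e = 34.79/0.114 = 305.175
AUC_0→∞ (transdermal patch) = 267.735 + 305.175 = 572.91 µg/mL·hr
F = (AUC_ev/D_ev)/(AUC_iv/D_iv) = (572.91/300)/(612/150) = 1.9097/4.08 = 0.4681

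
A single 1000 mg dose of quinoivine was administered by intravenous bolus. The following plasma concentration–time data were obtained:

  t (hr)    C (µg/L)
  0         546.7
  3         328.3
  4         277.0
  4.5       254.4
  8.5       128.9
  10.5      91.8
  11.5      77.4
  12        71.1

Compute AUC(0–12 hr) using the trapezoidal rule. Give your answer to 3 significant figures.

Trapezoidal AUC_0→12:
  [0→3]: (546.7+328.3)/2 × 3 = 1312.5
  [3→4]: (328.3+277.0)/2 × 1 = 302.65
  [4→4.5]: (277.0+254.4)/2 × 0.5 = 132.85
  [4.5→8.5]: (254.4+128.9)/2 × 4 = 766.6
  [8.5→10.5]: (128.9+91.8)/2 × 2 = 220.7
  [10.5→11.5]: (91.8+77.4)/2 × 1 = 84.6
  [11.5→12]: (77.4+71.1)/2 × 0.5 = 37.125
  Sum = 2857.025 µg/L·hr

AUC = 2860 µg/L·hr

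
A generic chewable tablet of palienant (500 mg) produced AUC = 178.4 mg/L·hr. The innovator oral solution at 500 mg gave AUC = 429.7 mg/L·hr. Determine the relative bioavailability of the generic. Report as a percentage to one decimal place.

F_rel = (AUC_test/D_test) / (AUC_ref/D_ref)
      = (178.4/500) / (429.7/500)
      = 0.3568 / 0.8594 = 0.4152 = 41.52%

F_rel = 41.5%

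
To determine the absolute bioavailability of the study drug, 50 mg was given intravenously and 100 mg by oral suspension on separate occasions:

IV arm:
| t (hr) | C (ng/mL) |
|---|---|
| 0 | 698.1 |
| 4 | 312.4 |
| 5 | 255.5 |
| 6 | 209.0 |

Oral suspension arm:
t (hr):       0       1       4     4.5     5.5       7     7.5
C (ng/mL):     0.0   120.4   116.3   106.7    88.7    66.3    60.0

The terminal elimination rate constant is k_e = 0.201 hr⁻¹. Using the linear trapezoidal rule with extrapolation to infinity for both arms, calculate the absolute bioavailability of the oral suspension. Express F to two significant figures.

F = 0.14

Trapezoidal AUC_0→6 (IV):
  [0→4]: (698.1+312.4)/2 × 4 = 2021.0
  [4→5]: (312.4+255.5)/2 × 1 = 283.95
  [5→6]: (255.5+209.0)/2 × 1 = 232.25
  Sum = 2537.2 ng/mL·hr
IV tail: 209.0/0.201 = 1039.801; AUC_iv,0→∞ = 2537.2 + 1039.801 = 3577.001 ng/mL·hr
Trapezoidal AUC_0→7.5 (oral suspension):
  [0→1]: (0.0+120.4)/2 × 1 = 60.2
  [1→4]: (120.4+116.3)/2 × 3 = 355.05
  [4→4.5]: (116.3+106.7)/2 × 0.5 = 55.75
  [4.5→5.5]: (106.7+88.7)/2 × 1 = 97.7
  [5.5→7]: (88.7+66.3)/2 × 1.5 = 116.25
  [7→7.5]: (66.3+60.0)/2 × 0.5 = 31.575
  Sum = 716.525 ng/mL·hr
oral suspension tail: 60.0/0.201 = 298.507; AUC_ev,0→∞ = 716.525 + 298.507 = 1015.032 ng/mL·hr
F = (AUC_ev/D_ev)/(AUC_iv/D_iv) = (1015.032/100)/(3577.001/50) = 10.15032/71.54002 = 0.1419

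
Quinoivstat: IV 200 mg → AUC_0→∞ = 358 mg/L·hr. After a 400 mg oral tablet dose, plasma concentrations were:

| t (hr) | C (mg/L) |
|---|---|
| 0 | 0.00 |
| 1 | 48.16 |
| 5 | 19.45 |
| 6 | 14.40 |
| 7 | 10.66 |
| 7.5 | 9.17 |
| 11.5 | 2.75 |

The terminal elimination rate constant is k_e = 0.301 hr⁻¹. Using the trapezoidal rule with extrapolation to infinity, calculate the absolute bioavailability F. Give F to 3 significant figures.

F = 0.317

Trapezoidal AUC_0→11.5 (oral tablet):
  [0→1]: (0.00+48.16)/2 × 1 = 24.08
  [1→5]: (48.16+19.45)/2 × 4 = 135.22
  [5→6]: (19.45+14.40)/2 × 1 = 16.925
  [6→7]: (14.40+10.66)/2 × 1 = 12.53
  [7→7.5]: (10.66+9.17)/2 × 0.5 = 4.9575
  [7.5→11.5]: (9.17+2.75)/2 × 4 = 23.84
  Sum = 217.5525 mg/L·hr
Tail: C_last/k_e = 2.75/0.301 = 9.136
AUC_0→∞ (oral tablet) = 217.5525 + 9.136 = 226.6885 mg/L·hr
F = (AUC_ev/D_ev)/(AUC_iv/D_iv) = (226.6885/400)/(358/200) = 0.56672125/1.79 = 0.3166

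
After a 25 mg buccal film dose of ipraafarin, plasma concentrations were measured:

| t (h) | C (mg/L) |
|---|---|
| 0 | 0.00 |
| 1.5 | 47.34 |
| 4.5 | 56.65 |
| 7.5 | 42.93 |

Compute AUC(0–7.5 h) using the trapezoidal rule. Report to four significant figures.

Trapezoidal AUC_0→7.5:
  [0→1.5]: (0.00+47.34)/2 × 1.5 = 35.505
  [1.5→4.5]: (47.34+56.65)/2 × 3 = 155.985
  [4.5→7.5]: (56.65+42.93)/2 × 3 = 149.37
  Sum = 340.86 mg/L·h

AUC = 340.9 mg/L·h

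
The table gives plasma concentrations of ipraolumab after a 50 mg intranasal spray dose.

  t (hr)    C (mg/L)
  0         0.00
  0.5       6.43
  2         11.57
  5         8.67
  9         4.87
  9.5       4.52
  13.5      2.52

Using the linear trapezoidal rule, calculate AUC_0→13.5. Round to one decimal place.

Trapezoidal AUC_0→13.5:
  [0→0.5]: (0.00+6.43)/2 × 0.5 = 1.6075
  [0.5→2]: (6.43+11.57)/2 × 1.5 = 13.5
  [2→5]: (11.57+8.67)/2 × 3 = 30.36
  [5→9]: (8.67+4.87)/2 × 4 = 27.08
  [9→9.5]: (4.87+4.52)/2 × 0.5 = 2.3475
  [9.5→13.5]: (4.52+2.52)/2 × 4 = 14.08
  Sum = 88.975 mg/L·hr

AUC = 89.0 mg/L·hr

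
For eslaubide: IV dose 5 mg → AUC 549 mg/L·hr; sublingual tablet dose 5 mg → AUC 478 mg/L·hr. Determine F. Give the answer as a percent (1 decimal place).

F = (AUC_ev / D_ev) / (AUC_iv / D_iv)
  = (478/5) / (549/5)
  = 95.6 / 109.8 = 0.8707
  = 87.07%

F = 87.1%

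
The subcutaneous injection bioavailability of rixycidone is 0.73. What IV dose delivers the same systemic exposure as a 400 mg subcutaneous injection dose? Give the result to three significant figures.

D_iv = 292 mg

Systemic exposure from an extravascular dose = F × D_ev, so the equivalent IV dose is F × D_ev.
D_iv = F × D_ev = 0.73 × 400 = 292 mg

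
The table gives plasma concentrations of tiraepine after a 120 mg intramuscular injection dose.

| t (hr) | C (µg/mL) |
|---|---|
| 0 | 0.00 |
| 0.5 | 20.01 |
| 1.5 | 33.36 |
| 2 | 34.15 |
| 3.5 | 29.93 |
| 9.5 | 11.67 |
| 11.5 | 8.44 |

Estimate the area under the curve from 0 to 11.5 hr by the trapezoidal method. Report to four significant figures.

AUC = 241.5 µg/mL·hr

Trapezoidal AUC_0→11.5:
  [0→0.5]: (0.00+20.01)/2 × 0.5 = 5.0025
  [0.5→1.5]: (20.01+33.36)/2 × 1 = 26.685
  [1.5→2]: (33.36+34.15)/2 × 0.5 = 16.8775
  [2→3.5]: (34.15+29.93)/2 × 1.5 = 48.06
  [3.5→9.5]: (29.93+11.67)/2 × 6 = 124.8
  [9.5→11.5]: (11.67+8.44)/2 × 2 = 20.11
  Sum = 241.535 µg/mL·hr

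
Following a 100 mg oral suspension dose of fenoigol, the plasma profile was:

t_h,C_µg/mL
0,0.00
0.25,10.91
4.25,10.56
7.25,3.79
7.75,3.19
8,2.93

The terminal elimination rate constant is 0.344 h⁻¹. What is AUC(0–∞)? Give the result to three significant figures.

Trapezoidal AUC_0→8:
  [0→0.25]: (0.00+10.91)/2 × 0.25 = 1.36375
  [0.25→4.25]: (10.91+10.56)/2 × 4 = 42.94
  [4.25→7.25]: (10.56+3.79)/2 × 3 = 21.525
  [7.25→7.75]: (3.79+3.19)/2 × 0.5 = 1.745
  [7.75→8]: (3.19+2.93)/2 × 0.25 = 0.765
  Sum = 68.33875 µg/mL·h
Extrapolated tail: C_last / k_e = 2.93 / 0.344 = 8.517
AUC_0→∞ = 68.33875 + 8.517 = 76.85575 µg/mL·h

AUC = 76.9 µg/mL·h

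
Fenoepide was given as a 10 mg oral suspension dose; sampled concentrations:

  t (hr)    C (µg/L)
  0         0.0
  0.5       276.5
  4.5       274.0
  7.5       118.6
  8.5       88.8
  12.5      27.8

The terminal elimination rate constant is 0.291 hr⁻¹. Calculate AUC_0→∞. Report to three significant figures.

Trapezoidal AUC_0→12.5:
  [0→0.5]: (0.0+276.5)/2 × 0.5 = 69.125
  [0.5→4.5]: (276.5+274.0)/2 × 4 = 1101.0
  [4.5→7.5]: (274.0+118.6)/2 × 3 = 588.9
  [7.5→8.5]: (118.6+88.8)/2 × 1 = 103.7
  [8.5→12.5]: (88.8+27.8)/2 × 4 = 233.2
  Sum = 2095.925 µg/L·hr
Extrapolated tail: C_last / k_e = 27.8 / 0.291 = 95.533
AUC_0→∞ = 2095.925 + 95.533 = 2191.458 µg/L·hr

AUC = 2190 µg/L·hr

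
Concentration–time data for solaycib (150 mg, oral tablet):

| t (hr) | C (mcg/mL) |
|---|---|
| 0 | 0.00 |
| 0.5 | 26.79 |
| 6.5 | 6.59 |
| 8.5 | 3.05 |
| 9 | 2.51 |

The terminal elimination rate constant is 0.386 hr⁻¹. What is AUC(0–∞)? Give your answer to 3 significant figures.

Trapezoidal AUC_0→9:
  [0→0.5]: (0.00+26.79)/2 × 0.5 = 6.6975
  [0.5→6.5]: (26.79+6.59)/2 × 6 = 100.14
  [6.5→8.5]: (6.59+3.05)/2 × 2 = 9.64
  [8.5→9]: (3.05+2.51)/2 × 0.5 = 1.39
  Sum = 117.8675 mcg/mL·hr
Extrapolated tail: C_last / k_e = 2.51 / 0.386 = 6.503
AUC_0→∞ = 117.8675 + 6.503 = 124.3705 mcg/mL·hr

AUC = 124 mcg/mL·hr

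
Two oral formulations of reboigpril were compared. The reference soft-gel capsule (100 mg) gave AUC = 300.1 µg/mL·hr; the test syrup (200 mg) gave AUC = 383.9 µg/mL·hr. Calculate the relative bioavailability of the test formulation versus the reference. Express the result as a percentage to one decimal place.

F_rel = 64.0%

F_rel = (AUC_test/D_test) / (AUC_ref/D_ref)
      = (383.9/200) / (300.1/100)
      = 1.9195 / 3.001 = 0.6396 = 63.96%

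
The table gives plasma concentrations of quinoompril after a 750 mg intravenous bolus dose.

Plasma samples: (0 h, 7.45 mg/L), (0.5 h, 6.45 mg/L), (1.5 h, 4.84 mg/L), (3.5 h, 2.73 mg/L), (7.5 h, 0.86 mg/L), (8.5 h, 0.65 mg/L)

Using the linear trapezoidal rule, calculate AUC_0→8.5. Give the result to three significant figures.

AUC = 24.6 mg/L·h

Trapezoidal AUC_0→8.5:
  [0→0.5]: (7.45+6.45)/2 × 0.5 = 3.475
  [0.5→1.5]: (6.45+4.84)/2 × 1 = 5.645
  [1.5→3.5]: (4.84+2.73)/2 × 2 = 7.57
  [3.5→7.5]: (2.73+0.86)/2 × 4 = 7.18
  [7.5→8.5]: (0.86+0.65)/2 × 1 = 0.755
  Sum = 24.625 mg/L·h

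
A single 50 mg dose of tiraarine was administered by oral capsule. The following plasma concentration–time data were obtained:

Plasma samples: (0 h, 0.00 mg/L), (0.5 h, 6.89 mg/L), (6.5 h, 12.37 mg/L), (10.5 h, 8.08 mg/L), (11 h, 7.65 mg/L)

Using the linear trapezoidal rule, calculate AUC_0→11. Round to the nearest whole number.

AUC = 104 mg/L·h

Trapezoidal AUC_0→11:
  [0→0.5]: (0.00+6.89)/2 × 0.5 = 1.7225
  [0.5→6.5]: (6.89+12.37)/2 × 6 = 57.78
  [6.5→10.5]: (12.37+8.08)/2 × 4 = 40.9
  [10.5→11]: (8.08+7.65)/2 × 0.5 = 3.9325
  Sum = 104.335 mg/L·h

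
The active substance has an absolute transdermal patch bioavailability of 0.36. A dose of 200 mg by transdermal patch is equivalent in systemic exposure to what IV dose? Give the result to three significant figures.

D_iv = 72.0 mg

Systemic exposure from an extravascular dose = F × D_ev, so the equivalent IV dose is F × D_ev.
D_iv = F × D_ev = 0.36 × 200 = 72 mg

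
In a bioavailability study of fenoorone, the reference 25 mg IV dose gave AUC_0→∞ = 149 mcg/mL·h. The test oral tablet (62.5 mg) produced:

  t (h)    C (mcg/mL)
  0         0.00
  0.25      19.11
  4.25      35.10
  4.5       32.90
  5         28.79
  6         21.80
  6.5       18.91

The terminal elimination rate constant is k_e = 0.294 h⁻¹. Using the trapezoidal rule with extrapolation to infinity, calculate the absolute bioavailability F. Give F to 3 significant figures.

F = 0.630

Trapezoidal AUC_0→6.5 (oral tablet):
  [0→0.25]: (0.00+19.11)/2 × 0.25 = 2.38875
  [0.25→4.25]: (19.11+35.10)/2 × 4 = 108.42
  [4.25→4.5]: (35.10+32.90)/2 × 0.25 = 8.5
  [4.5→5]: (32.90+28.79)/2 × 0.5 = 15.4225
  [5→6]: (28.79+21.80)/2 × 1 = 25.295
  [6→6.5]: (21.80+18.91)/2 × 0.5 = 10.1775
  Sum = 170.20375 mcg/mL·h
Tail: C_last/k_e = 18.91/0.294 = 64.320
AUC_0→∞ (oral tablet) = 170.20375 + 64.320 = 234.52375 mcg/mL·h
F = (AUC_ev/D_ev)/(AUC_iv/D_iv) = (234.52375/62.5)/(149/25) = 3.75238/5.96 = 0.6296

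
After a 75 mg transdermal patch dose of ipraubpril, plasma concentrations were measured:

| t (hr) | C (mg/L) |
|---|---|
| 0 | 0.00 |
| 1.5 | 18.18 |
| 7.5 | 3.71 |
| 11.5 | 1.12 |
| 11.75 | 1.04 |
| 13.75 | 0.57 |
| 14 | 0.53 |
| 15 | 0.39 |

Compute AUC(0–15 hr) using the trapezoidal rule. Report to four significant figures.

Trapezoidal AUC_0→15:
  [0→1.5]: (0.00+18.18)/2 × 1.5 = 13.635
  [1.5→7.5]: (18.18+3.71)/2 × 6 = 65.67
  [7.5→11.5]: (3.71+1.12)/2 × 4 = 9.66
  [11.5→11.75]: (1.12+1.04)/2 × 0.25 = 0.27
  [11.75→13.75]: (1.04+0.57)/2 × 2 = 1.61
  [13.75→14]: (0.57+0.53)/2 × 0.25 = 0.1375
  [14→15]: (0.53+0.39)/2 × 1 = 0.46
  Sum = 91.4425 mg/L·hr

AUC = 91.44 mg/L·hr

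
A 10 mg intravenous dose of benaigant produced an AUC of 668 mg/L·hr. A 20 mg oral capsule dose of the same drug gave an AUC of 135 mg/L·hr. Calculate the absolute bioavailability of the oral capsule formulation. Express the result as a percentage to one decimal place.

F = 10.1%

F = (AUC_ev / D_ev) / (AUC_iv / D_iv)
  = (135/20) / (668/10)
  = 6.75 / 66.8 = 0.1010
  = 10.10%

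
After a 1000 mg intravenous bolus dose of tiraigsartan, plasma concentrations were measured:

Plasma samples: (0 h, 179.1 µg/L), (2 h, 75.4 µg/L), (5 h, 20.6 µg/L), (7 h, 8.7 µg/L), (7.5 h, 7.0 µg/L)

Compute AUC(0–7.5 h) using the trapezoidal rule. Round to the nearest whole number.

AUC = 432 µg/L·h

Trapezoidal AUC_0→7.5:
  [0→2]: (179.1+75.4)/2 × 2 = 254.5
  [2→5]: (75.4+20.6)/2 × 3 = 144.0
  [5→7]: (20.6+8.7)/2 × 2 = 29.3
  [7→7.5]: (8.7+7.0)/2 × 0.5 = 3.925
  Sum = 431.725 µg/L·h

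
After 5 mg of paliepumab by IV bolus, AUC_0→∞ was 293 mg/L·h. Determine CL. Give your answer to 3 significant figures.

CL = 0.0171 L/h

CL = Dose_iv / AUC_0→∞
   = 5 / 293 = 0.0170648 L/h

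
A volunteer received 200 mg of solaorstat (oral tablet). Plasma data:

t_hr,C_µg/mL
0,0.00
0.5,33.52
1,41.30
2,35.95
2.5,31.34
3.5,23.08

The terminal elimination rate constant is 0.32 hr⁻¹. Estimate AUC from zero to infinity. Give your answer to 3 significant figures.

Trapezoidal AUC_0→3.5:
  [0→0.5]: (0.00+33.52)/2 × 0.5 = 8.38
  [0.5→1]: (33.52+41.30)/2 × 0.5 = 18.705
  [1→2]: (41.30+35.95)/2 × 1 = 38.625
  [2→2.5]: (35.95+31.34)/2 × 0.5 = 16.8225
  [2.5→3.5]: (31.34+23.08)/2 × 1 = 27.21
  Sum = 109.7425 µg/mL·hr
Extrapolated tail: C_last / k_e = 23.08 / 0.32 = 72.125
AUC_0→∞ = 109.7425 + 72.125 = 181.8675 µg/mL·hr

AUC = 182 µg/mL·hr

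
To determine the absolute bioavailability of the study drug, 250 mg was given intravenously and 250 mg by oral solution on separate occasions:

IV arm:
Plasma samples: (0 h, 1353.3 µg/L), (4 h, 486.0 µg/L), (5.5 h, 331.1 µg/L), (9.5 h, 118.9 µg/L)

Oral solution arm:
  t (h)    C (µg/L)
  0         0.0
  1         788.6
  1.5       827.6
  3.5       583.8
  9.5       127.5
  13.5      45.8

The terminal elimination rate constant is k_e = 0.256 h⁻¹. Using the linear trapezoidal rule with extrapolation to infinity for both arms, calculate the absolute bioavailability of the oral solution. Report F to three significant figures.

Trapezoidal AUC_0→9.5 (IV):
  [0→4]: (1353.3+486.0)/2 × 4 = 3678.6
  [4→5.5]: (486.0+331.1)/2 × 1.5 = 612.825
  [5.5→9.5]: (331.1+118.9)/2 × 4 = 900.0
  Sum = 5191.425 µg/L·h
IV tail: 118.9/0.256 = 464.453; AUC_iv,0→∞ = 5191.425 + 464.453 = 5655.878 µg/L·h
Trapezoidal AUC_0→13.5 (oral solution):
  [0→1]: (0.0+788.6)/2 × 1 = 394.3
  [1→1.5]: (788.6+827.6)/2 × 0.5 = 404.05
  [1.5→3.5]: (827.6+583.8)/2 × 2 = 1411.4
  [3.5→9.5]: (583.8+127.5)/2 × 6 = 2133.9
  [9.5→13.5]: (127.5+45.8)/2 × 4 = 346.6
  Sum = 4690.25 µg/L·h
oral solution tail: 45.8/0.256 = 178.906; AUC_ev,0→∞ = 4690.25 + 178.906 = 4869.156 µg/L·h
F = (AUC_ev/D_ev)/(AUC_iv/D_iv) = (4869.156/250)/(5655.878/250) = 19.476624/22.623512 = 0.8609

F = 0.861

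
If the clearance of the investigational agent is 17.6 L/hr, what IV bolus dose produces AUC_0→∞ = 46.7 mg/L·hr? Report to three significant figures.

Dose_iv = CL × AUC_0→∞
     = 17.6 × 46.7 = 821.92 mg

Dose = 822 mg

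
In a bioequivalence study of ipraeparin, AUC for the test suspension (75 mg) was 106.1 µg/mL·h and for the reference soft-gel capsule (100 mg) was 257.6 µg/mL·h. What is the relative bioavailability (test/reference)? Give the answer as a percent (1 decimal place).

F_rel = (AUC_test/D_test) / (AUC_ref/D_ref)
      = (106.1/75) / (257.6/100)
      = 1.41467 / 2.576 = 0.5492 = 54.92%

F_rel = 54.9%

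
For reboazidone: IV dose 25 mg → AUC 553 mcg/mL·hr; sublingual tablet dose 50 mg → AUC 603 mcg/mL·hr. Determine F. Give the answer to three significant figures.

F = 0.545

F = (AUC_ev / D_ev) / (AUC_iv / D_iv)
  = (603/50) / (553/25)
  = 12.06 / 22.12 = 0.5452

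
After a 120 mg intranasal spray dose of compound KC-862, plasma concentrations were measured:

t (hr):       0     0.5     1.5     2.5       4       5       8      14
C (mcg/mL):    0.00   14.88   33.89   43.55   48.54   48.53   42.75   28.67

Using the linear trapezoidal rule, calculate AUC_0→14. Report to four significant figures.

AUC = 535.6 mcg/mL·hr

Trapezoidal AUC_0→14:
  [0→0.5]: (0.00+14.88)/2 × 0.5 = 3.72
  [0.5→1.5]: (14.88+33.89)/2 × 1 = 24.385
  [1.5→2.5]: (33.89+43.55)/2 × 1 = 38.72
  [2.5→4]: (43.55+48.54)/2 × 1.5 = 69.0675
  [4→5]: (48.54+48.53)/2 × 1 = 48.535
  [5→8]: (48.53+42.75)/2 × 3 = 136.92
  [8→14]: (42.75+28.67)/2 × 6 = 214.26
  Sum = 535.6075 mcg/mL·hr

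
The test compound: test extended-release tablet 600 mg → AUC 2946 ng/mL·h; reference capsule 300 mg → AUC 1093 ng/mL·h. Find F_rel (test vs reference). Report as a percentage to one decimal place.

F_rel = 134.8%

F_rel = (AUC_test/D_test) / (AUC_ref/D_ref)
      = (2946/600) / (1093/300)
      = 4.91 / 3.64333 = 1.3477 = 134.77%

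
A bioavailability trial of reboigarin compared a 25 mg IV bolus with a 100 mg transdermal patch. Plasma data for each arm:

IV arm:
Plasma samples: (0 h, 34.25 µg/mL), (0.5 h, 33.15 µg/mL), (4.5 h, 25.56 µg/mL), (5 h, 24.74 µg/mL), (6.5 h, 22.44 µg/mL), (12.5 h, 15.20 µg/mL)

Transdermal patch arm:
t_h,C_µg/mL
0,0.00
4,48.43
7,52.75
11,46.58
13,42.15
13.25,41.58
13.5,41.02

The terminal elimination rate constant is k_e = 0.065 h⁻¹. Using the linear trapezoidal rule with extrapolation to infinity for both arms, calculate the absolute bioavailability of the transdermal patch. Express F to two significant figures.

F = 0.56

Trapezoidal AUC_0→12.5 (IV):
  [0→0.5]: (34.25+33.15)/2 × 0.5 = 16.85
  [0.5→4.5]: (33.15+25.56)/2 × 4 = 117.42
  [4.5→5]: (25.56+24.74)/2 × 0.5 = 12.575
  [5→6.5]: (24.74+22.44)/2 × 1.5 = 35.385
  [6.5→12.5]: (22.44+15.20)/2 × 6 = 112.92
  Sum = 295.15 µg/mL·h
IV tail: 15.20/0.065 = 233.846; AUC_iv,0→∞ = 295.15 + 233.846 = 528.996 µg/mL·h
Trapezoidal AUC_0→13.5 (transdermal patch):
  [0→4]: (0.00+48.43)/2 × 4 = 96.86
  [4→7]: (48.43+52.75)/2 × 3 = 151.77
  [7→11]: (52.75+46.58)/2 × 4 = 198.66
  [11→13]: (46.58+42.15)/2 × 2 = 88.73
  [13→13.25]: (42.15+41.58)/2 × 0.25 = 10.46625
  [13.25→13.5]: (41.58+41.02)/2 × 0.25 = 10.325
  Sum = 556.81125 µg/mL·h
transdermal patch tail: 41.02/0.065 = 631.077; AUC_ev,0→∞ = 556.81125 + 631.077 = 1187.88825 µg/mL·h
F = (AUC_ev/D_ev)/(AUC_iv/D_iv) = (1187.88825/100)/(528.996/25) = 11.8789/21.15984 = 0.5614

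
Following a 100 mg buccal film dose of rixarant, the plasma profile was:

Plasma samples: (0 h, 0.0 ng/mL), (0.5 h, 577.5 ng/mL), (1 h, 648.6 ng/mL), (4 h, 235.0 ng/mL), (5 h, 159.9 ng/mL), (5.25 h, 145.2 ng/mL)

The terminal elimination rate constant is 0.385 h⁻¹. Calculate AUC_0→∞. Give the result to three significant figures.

AUC = 2390 ng/mL·h

Trapezoidal AUC_0→5.25:
  [0→0.5]: (0.0+577.5)/2 × 0.5 = 144.375
  [0.5→1]: (577.5+648.6)/2 × 0.5 = 306.525
  [1→4]: (648.6+235.0)/2 × 3 = 1325.4
  [4→5]: (235.0+159.9)/2 × 1 = 197.45
  [5→5.25]: (159.9+145.2)/2 × 0.25 = 38.1375
  Sum = 2011.8875 ng/mL·h
Extrapolated tail: C_last / k_e = 145.2 / 0.385 = 377.143
AUC_0→∞ = 2011.8875 + 377.143 = 2389.0305 ng/mL·h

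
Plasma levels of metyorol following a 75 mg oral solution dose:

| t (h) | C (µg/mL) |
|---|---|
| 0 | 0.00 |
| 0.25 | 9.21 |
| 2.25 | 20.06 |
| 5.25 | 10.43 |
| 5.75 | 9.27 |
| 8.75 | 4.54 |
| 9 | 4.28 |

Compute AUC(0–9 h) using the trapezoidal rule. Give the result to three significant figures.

Trapezoidal AUC_0→9:
  [0→0.25]: (0.00+9.21)/2 × 0.25 = 1.15125
  [0.25→2.25]: (9.21+20.06)/2 × 2 = 29.27
  [2.25→5.25]: (20.06+10.43)/2 × 3 = 45.735
  [5.25→5.75]: (10.43+9.27)/2 × 0.5 = 4.925
  [5.75→8.75]: (9.27+4.54)/2 × 3 = 20.715
  [8.75→9]: (4.54+4.28)/2 × 0.25 = 1.1025
  Sum = 102.89875 µg/mL·h

AUC = 103 µg/mL·h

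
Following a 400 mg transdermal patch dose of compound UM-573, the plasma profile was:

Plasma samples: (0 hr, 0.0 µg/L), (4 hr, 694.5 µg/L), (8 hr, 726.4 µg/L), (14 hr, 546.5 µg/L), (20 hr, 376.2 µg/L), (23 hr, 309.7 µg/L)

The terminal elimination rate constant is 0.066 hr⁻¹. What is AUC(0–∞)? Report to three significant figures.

AUC = 16500 µg/L·hr

Trapezoidal AUC_0→23:
  [0→4]: (0.0+694.5)/2 × 4 = 1389.0
  [4→8]: (694.5+726.4)/2 × 4 = 2841.8
  [8→14]: (726.4+546.5)/2 × 6 = 3818.7
  [14→20]: (546.5+376.2)/2 × 6 = 2768.1
  [20→23]: (376.2+309.7)/2 × 3 = 1028.85
  Sum = 11846.45 µg/L·hr
Extrapolated tail: C_last / k_e = 309.7 / 0.066 = 4692.424
AUC_0→∞ = 11846.45 + 4692.424 = 16538.874 µg/L·hr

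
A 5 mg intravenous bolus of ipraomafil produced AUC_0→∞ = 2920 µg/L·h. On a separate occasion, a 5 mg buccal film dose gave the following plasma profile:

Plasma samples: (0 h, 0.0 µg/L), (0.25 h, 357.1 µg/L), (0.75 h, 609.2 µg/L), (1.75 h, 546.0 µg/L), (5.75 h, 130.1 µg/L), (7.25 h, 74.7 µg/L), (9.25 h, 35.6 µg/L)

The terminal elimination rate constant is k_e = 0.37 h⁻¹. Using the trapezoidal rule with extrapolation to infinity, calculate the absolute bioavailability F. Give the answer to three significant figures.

F = 0.882

Trapezoidal AUC_0→9.25 (buccal film):
  [0→0.25]: (0.0+357.1)/2 × 0.25 = 44.6375
  [0.25→0.75]: (357.1+609.2)/2 × 0.5 = 241.575
  [0.75→1.75]: (609.2+546.0)/2 × 1 = 577.6
  [1.75→5.75]: (546.0+130.1)/2 × 4 = 1352.2
  [5.75→7.25]: (130.1+74.7)/2 × 1.5 = 153.6
  [7.25→9.25]: (74.7+35.6)/2 × 2 = 110.3
  Sum = 2479.9125 µg/L·h
Tail: C_last/k_e = 35.6/0.37 = 96.216
AUC_0→∞ (buccal film) = 2479.9125 + 96.216 = 2576.1285 µg/L·h
F = (AUC_ev/D_ev)/(AUC_iv/D_iv) = (2576.1285/5)/(2920/5) = 515.2257/584 = 0.8822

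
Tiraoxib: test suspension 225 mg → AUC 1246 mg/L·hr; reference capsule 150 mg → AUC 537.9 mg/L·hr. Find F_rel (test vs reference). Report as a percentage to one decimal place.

F_rel = 154.4%

F_rel = (AUC_test/D_test) / (AUC_ref/D_ref)
      = (1246/225) / (537.9/150)
      = 5.53778 / 3.586 = 1.5443 = 154.43%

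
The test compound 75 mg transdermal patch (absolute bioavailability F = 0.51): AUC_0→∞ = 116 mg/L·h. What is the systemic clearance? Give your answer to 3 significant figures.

CL = F × Dose / AUC_0→∞
   = 0.51 × 75 / 116 = 0.329741 L/h

CL = 0.330 L/h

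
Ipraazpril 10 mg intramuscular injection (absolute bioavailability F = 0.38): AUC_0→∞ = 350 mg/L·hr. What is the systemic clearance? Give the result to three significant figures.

CL = F × Dose / AUC_0→∞
   = 0.38 × 10 / 350 = 0.0108571 L/hr

CL = 0.0109 L/hr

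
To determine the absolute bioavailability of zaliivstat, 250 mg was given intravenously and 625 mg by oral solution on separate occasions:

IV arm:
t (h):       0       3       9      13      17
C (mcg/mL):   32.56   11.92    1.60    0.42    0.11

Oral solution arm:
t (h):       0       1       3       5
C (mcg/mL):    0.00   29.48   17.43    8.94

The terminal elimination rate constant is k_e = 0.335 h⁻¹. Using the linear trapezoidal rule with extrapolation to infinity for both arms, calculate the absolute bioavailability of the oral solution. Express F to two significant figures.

F = 0.41

Trapezoidal AUC_0→17 (IV):
  [0→3]: (32.56+11.92)/2 × 3 = 66.72
  [3→9]: (11.92+1.60)/2 × 6 = 40.56
  [9→13]: (1.60+0.42)/2 × 4 = 4.04
  [13→17]: (0.42+0.11)/2 × 4 = 1.06
  Sum = 112.38 mcg/mL·h
IV tail: 0.11/0.335 = 0.328; AUC_iv,0→∞ = 112.38 + 0.328 = 112.708 mcg/mL·h
Trapezoidal AUC_0→5 (oral solution):
  [0→1]: (0.00+29.48)/2 × 1 = 14.74
  [1→3]: (29.48+17.43)/2 × 2 = 46.91
  [3→5]: (17.43+8.94)/2 × 2 = 26.37
  Sum = 88.02 mcg/mL·h
oral solution tail: 8.94/0.335 = 26.687; AUC_ev,0→∞ = 88.02 + 26.687 = 114.707 mcg/mL·h
F = (AUC_ev/D_ev)/(AUC_iv/D_iv) = (114.707/625)/(112.708/250) = 0.1835312/0.450832 = 0.4071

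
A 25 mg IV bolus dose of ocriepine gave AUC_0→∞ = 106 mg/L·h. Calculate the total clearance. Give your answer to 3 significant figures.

CL = Dose_iv / AUC_0→∞
   = 25 / 106 = 0.235849 L/h

CL = 0.236 L/h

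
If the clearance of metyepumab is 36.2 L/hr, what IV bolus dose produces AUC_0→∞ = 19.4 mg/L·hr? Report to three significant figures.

Dose_iv = CL × AUC_0→∞
     = 36.2 × 19.4 = 702.28 mg

Dose = 702 mg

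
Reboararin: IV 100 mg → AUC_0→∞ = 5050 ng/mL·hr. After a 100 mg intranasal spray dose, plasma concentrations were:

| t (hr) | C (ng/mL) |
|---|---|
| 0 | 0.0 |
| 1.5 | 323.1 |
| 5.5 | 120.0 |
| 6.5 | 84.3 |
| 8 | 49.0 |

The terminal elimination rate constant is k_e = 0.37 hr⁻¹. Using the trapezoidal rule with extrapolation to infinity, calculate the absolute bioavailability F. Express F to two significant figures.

F = 0.29

Trapezoidal AUC_0→8 (intranasal spray):
  [0→1.5]: (0.0+323.1)/2 × 1.5 = 242.325
  [1.5→5.5]: (323.1+120.0)/2 × 4 = 886.2
  [5.5→6.5]: (120.0+84.3)/2 × 1 = 102.15
  [6.5→8]: (84.3+49.0)/2 × 1.5 = 99.975
  Sum = 1330.65 ng/mL·hr
Tail: C_last/k_e = 49.0/0.37 = 132.432
AUC_0→∞ (intranasal spray) = 1330.65 + 132.432 = 1463.082 ng/mL·hr
F = (AUC_ev/D_ev)/(AUC_iv/D_iv) = (1463.082/100)/(5050/100) = 14.63082/50.5 = 0.2897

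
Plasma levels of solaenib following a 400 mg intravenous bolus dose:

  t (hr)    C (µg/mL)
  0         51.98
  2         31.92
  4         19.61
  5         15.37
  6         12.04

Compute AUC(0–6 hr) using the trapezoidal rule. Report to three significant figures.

AUC = 167 µg/mL·hr

Trapezoidal AUC_0→6:
  [0→2]: (51.98+31.92)/2 × 2 = 83.9
  [2→4]: (31.92+19.61)/2 × 2 = 51.53
  [4→5]: (19.61+15.37)/2 × 1 = 17.49
  [5→6]: (15.37+12.04)/2 × 1 = 13.705
  Sum = 166.625 µg/mL·hr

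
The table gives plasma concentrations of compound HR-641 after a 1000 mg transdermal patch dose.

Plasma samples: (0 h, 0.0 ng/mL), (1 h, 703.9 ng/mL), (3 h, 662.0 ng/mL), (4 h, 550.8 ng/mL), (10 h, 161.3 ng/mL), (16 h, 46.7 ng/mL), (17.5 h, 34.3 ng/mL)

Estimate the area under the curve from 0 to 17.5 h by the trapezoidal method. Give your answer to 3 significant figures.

Trapezoidal AUC_0→17.5:
  [0→1]: (0.0+703.9)/2 × 1 = 351.95
  [1→3]: (703.9+662.0)/2 × 2 = 1365.9
  [3→4]: (662.0+550.8)/2 × 1 = 606.4
  [4→10]: (550.8+161.3)/2 × 6 = 2136.3
  [10→16]: (161.3+46.7)/2 × 6 = 624.0
  [16→17.5]: (46.7+34.3)/2 × 1.5 = 60.75
  Sum = 5145.3 ng/mL·h

AUC = 5150 ng/mL·h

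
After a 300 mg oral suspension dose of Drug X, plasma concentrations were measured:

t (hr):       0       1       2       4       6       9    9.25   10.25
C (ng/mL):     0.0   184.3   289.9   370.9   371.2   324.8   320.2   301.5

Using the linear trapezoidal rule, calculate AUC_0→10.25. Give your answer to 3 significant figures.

AUC = 3170 ng/mL·hr

Trapezoidal AUC_0→10.25:
  [0→1]: (0.0+184.3)/2 × 1 = 92.15
  [1→2]: (184.3+289.9)/2 × 1 = 237.1
  [2→4]: (289.9+370.9)/2 × 2 = 660.8
  [4→6]: (370.9+371.2)/2 × 2 = 742.1
  [6→9]: (371.2+324.8)/2 × 3 = 1044.0
  [9→9.25]: (324.8+320.2)/2 × 0.25 = 80.625
  [9.25→10.25]: (320.2+301.5)/2 × 1 = 310.85
  Sum = 3167.625 ng/mL·hr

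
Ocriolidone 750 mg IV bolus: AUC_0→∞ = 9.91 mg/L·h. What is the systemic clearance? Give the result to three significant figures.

CL = 75.7 L/h

CL = Dose_iv / AUC_0→∞
   = 750 / 9.91 = 75.6811 L/h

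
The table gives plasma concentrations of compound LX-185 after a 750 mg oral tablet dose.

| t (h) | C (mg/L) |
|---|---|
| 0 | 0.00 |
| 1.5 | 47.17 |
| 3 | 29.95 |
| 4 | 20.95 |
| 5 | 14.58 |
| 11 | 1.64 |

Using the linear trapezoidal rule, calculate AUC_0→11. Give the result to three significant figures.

AUC = 185 mg/L·h

Trapezoidal AUC_0→11:
  [0→1.5]: (0.00+47.17)/2 × 1.5 = 35.3775
  [1.5→3]: (47.17+29.95)/2 × 1.5 = 57.84
  [3→4]: (29.95+20.95)/2 × 1 = 25.45
  [4→5]: (20.95+14.58)/2 × 1 = 17.765
  [5→11]: (14.58+1.64)/2 × 6 = 48.66
  Sum = 185.0925 mg/L·h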